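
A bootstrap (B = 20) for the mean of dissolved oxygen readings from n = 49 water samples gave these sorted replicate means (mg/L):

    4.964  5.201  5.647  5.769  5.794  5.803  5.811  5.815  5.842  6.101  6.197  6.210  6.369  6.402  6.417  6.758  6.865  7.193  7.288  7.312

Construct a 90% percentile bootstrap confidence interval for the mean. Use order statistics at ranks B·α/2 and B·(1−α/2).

α = 0.10; lower rank = 20 × 0.050 = 1; upper rank = 20 × 0.950 = 19.
The 1st smallest replicate is 4.964; the 19th is 7.288.

(4.964, 7.288)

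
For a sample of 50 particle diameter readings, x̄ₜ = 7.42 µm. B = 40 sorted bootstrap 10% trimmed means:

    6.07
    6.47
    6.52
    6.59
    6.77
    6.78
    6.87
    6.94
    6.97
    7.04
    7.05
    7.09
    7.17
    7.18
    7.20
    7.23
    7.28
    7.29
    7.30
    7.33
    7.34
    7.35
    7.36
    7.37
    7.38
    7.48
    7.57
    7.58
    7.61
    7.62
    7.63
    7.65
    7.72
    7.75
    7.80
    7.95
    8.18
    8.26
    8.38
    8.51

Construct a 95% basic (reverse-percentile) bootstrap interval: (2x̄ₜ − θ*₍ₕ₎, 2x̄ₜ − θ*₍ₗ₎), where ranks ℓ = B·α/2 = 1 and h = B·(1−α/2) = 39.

(6.46, 8.77)

Percentile endpoints at ranks 1 and 39: θ*₍1₎ = 6.07, θ*₍39₎ = 8.38.
Basic interval reflects these around x̄ₜ:
  lower = 2 × 7.42 − 8.38 = 6.46
  upper = 2 × 7.42 − 6.07 = 8.77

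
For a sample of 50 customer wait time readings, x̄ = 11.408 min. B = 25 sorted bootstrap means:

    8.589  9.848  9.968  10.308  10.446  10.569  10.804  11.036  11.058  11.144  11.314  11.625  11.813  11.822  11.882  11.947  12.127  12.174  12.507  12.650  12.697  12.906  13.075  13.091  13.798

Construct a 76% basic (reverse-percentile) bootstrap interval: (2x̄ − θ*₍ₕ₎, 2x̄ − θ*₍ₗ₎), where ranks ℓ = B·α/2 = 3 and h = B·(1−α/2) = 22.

Percentile endpoints at ranks 3 and 22: θ*₍3₎ = 9.968, θ*₍22₎ = 12.906.
Basic interval reflects these around x̄:
  lower = 2 × 11.408 − 12.906 = 9.910
  upper = 2 × 11.408 − 9.968 = 12.848

(9.910, 12.848)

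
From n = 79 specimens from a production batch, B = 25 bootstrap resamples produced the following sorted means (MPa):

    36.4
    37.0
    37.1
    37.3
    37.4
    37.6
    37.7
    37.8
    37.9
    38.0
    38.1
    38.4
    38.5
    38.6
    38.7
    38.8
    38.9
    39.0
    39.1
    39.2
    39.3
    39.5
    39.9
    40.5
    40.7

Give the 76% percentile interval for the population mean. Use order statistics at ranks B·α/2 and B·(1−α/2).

α = 0.24; lower rank = 25 × 0.120 = 3; upper rank = 25 × 0.880 = 22.
The 3rd smallest replicate is 37.1; the 22nd is 39.5.

(37.1, 39.5)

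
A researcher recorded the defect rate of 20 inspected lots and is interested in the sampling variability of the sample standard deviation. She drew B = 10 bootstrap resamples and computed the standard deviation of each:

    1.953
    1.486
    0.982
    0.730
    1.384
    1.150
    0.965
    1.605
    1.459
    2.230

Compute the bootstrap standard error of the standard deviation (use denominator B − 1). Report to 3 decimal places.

Bootstrap SE is the standard deviation of the 10 replicate standard deviations.
Mean of replicates: (1.953 + 1.486 + 0.982 + 0.730 + 1.384 + 1.150 + 0.965 + 1.605 + 1.459 + 2.230) / 10 = 13.9440 / 10 = 1.3944
Sum of squared deviations: (+0.5586)² + (+0.0916)² + (−0.4124)² + (−0.6644)² + (−0.0104)² + (−0.2444)² + (−0.4294)² + (+0.2106)² + (+0.0646)² + (+0.8356)² = 1.9229
Variance = 1.9229 / 9 = 0.2137
SE* = √0.2137

SE* = 0.462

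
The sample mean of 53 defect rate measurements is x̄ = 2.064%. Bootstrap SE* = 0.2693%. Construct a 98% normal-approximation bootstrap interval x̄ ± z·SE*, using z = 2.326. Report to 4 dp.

Margin = 2.326 × 0.2693 = 0.62639
Interval: 2.064 ± 0.62639

(1.4376, 2.6904)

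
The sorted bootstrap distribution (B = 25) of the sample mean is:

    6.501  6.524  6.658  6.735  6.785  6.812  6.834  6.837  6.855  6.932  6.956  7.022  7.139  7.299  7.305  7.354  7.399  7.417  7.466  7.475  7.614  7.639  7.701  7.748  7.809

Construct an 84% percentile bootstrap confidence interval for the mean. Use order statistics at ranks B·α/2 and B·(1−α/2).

(6.524, 7.701)

α = 0.16; lower rank = 25 × 0.080 = 2; upper rank = 25 × 0.920 = 23.
The 2nd smallest replicate is 6.524; the 23rd is 7.701.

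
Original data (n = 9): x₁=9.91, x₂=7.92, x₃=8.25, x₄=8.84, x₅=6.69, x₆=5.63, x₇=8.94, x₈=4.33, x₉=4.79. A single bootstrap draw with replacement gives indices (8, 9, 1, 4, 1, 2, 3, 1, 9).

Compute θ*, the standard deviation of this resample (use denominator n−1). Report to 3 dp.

θ* = 2.360

Resample values: 4.33, 4.79, 9.91, 8.84, 9.91, 7.92, 8.25, 9.91, 4.79.
Mean = 7.6278; sum of squared deviations = 44.5490
s² = 44.5490 / 8 = 5.5686
s = √5.5686 = 2.360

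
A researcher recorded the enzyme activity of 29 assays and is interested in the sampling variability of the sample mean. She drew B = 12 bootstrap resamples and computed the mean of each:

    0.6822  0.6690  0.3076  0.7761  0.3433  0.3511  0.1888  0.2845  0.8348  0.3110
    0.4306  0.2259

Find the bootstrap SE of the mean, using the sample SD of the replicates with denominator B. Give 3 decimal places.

SE* = 0.217

Bootstrap SE is the standard deviation of the 12 replicate means.
Mean of replicates: (0.6822 + 0.6690 + 0.3076 + 0.7761 + 0.3433 + 0.3511 + 0.1888 + 0.2845 + 0.8348 + 0.3110 + 0.4306 + 0.2259) / 12 = 5.40490 / 12 = 0.45041
Sum of squared deviations: (+0.23179)² + (+0.21859)² + (−0.14281)² + (+0.32569)² + (−0.10711)² + (−0.09931)² + (−0.26161)² + (−0.16591)² + (+0.38439)² + (−0.13941)² + (−0.01981)² + (−0.22451)² = 0.56327
Variance = 0.56327 / 12 = 0.04694
SE* = √0.04694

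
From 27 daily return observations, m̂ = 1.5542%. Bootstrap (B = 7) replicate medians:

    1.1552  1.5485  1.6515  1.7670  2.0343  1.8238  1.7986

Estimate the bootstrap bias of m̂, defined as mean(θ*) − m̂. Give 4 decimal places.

mean(θ*) = (1.1552 + 1.5485 + 1.6515 + 1.7670 + 2.0343 + 1.8238 + 1.7986) / 7 = 1.68270
bias = 1.68270 − 1.5542

bias = +0.1285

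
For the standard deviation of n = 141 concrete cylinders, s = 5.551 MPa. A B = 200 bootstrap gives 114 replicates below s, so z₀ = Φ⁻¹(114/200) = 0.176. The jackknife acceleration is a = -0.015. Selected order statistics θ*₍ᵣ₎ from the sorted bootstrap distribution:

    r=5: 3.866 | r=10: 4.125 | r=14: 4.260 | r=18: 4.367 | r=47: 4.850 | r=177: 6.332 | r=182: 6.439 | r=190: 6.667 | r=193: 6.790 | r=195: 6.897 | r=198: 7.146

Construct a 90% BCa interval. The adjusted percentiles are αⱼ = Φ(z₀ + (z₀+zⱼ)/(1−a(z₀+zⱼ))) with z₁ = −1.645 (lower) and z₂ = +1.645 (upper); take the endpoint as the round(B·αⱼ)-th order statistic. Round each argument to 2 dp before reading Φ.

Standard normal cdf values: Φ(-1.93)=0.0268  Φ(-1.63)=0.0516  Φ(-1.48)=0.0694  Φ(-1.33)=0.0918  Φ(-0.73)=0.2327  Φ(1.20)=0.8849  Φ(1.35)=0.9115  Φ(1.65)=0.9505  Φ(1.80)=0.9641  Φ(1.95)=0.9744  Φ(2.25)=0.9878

Lower: z₀ + z₁ = 0.176 + (-1.645) = -1.469; 1 − a(z₀+z₁) = 1 − (-0.015)(-1.469) = 0.9780; argument = 0.176 + (-1.469)/0.9780 = -1.3261 → -1.33.
α₁ = Φ(-1.33) = 0.0918; rank = round(200 × 0.0918) = 18; θ*₍18₎ = 4.367.
Upper: z₀ + z₂ = 1.821; 1 − a(z₀+z₂) = 1.0273; argument = 1.9486 → 1.95; α₂ = 0.9744; rank = 195; θ*₍195₎ = 6.897.

(4.367, 6.897)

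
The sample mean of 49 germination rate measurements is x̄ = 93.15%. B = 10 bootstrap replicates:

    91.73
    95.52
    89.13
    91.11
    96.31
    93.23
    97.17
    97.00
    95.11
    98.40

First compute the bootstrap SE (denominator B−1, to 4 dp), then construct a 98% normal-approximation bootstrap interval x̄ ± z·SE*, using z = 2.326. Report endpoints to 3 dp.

Mean of replicates = 94.4710; sum of squared deviations = 82.8839; SE* = √(82.8839/9) = 3.0347
Margin = 2.326 × 3.0347 = 7.0587
Interval: 93.15 ± 7.0587

(86.091, 100.209)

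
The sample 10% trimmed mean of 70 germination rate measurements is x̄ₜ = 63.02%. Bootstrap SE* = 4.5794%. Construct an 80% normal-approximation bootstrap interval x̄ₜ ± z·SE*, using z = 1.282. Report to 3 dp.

Margin = 1.282 × 4.5794 = 5.8708
Interval: 63.02 ± 5.8708

(57.149, 68.891)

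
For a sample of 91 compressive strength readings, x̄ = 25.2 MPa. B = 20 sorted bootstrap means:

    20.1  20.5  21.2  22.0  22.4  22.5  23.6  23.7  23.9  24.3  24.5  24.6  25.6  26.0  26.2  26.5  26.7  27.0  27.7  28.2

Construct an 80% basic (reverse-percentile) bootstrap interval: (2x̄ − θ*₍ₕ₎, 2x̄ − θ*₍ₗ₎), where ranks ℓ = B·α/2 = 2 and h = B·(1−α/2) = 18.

(23.4, 29.9)

Percentile endpoints at ranks 2 and 18: θ*₍2₎ = 20.5, θ*₍18₎ = 27.0.
Basic interval reflects these around x̄:
  lower = 2 × 25.2 − 27.0 = 23.4
  upper = 2 × 25.2 − 20.5 = 29.9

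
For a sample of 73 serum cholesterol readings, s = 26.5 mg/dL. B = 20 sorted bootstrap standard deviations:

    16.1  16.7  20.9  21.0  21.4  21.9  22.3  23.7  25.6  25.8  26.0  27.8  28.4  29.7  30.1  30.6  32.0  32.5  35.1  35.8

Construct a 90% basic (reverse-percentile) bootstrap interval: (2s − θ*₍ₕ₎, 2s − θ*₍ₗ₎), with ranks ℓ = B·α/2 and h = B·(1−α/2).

Percentile endpoints at ranks 1 and 19: θ*₍1₎ = 16.1, θ*₍19₎ = 35.1.
Basic interval reflects these around s:
  lower = 2 × 26.5 − 35.1 = 17.9
  upper = 2 × 26.5 − 16.1 = 36.9

(17.9, 36.9)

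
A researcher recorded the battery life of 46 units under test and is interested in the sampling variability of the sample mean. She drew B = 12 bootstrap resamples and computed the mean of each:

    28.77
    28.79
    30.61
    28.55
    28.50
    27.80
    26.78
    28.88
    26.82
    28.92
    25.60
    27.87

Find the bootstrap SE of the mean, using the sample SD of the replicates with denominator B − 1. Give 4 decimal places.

SE* = 1.3004

Bootstrap SE is the standard deviation of the 12 replicate means.
Mean of replicates: (28.77 + 28.79 + 30.61 + 28.55 + 28.50 + 27.80 + 26.78 + 28.88 + 26.82 + 28.92 + 25.60 + 27.87) / 12 = 337.89000 / 12 = 28.15750
Sum of squared deviations: (+0.61250)² + (+0.63250)² + (+2.45250)² + (+0.39250)² + (+0.34250)² + (−0.35750)² + (−1.37750)² + (+0.72250)² + (−1.33750)² + (+0.76250)² + (−2.55750)² + (−0.28750)² = 18.60242
Variance = 18.60242 / 11 = 1.69113
SE* = √1.69113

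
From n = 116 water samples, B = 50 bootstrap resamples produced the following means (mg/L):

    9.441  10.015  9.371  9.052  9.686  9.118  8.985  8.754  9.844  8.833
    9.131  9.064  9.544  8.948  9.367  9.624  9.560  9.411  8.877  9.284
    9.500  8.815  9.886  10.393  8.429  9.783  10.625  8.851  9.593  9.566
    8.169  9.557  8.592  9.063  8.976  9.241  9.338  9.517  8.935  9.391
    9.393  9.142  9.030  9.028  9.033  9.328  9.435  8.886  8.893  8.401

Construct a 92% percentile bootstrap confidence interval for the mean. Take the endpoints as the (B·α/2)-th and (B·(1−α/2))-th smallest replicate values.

Sorted replicates: 8.169, 8.401, 8.429, 8.592, 8.754, 8.815, 8.833, 8.851, 8.877, 8.886, 8.893, 8.935, 8.948, 8.976, 8.985, 9.028, 9.030, 9.033, 9.052, 9.063, 9.064, 9.118, 9.131, 9.142, 9.241, 9.284, 9.328, 9.338, 9.367, 9.371, 9.391, 9.393, 9.411, 9.435, 9.441, 9.500, 9.517, 9.544, 9.557, 9.560, 9.566, 9.593, 9.624, 9.686, 9.783, 9.844, 9.886, 10.015, 10.393, 10.625
α = 0.08; lower rank = 50 × 0.040 = 2; upper rank = 50 × 0.960 = 48.
The 2nd smallest replicate is 8.401; the 48th is 10.015.

(8.401, 10.015)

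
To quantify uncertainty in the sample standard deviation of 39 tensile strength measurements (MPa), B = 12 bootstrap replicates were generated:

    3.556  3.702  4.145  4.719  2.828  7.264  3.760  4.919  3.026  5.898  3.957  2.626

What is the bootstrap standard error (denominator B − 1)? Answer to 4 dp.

SE* = 1.3387

Bootstrap SE is the standard deviation of the 12 replicate standard deviations.
Mean of replicates: (3.556 + 3.702 + 4.145 + 4.719 + 2.828 + 7.264 + 3.760 + 4.919 + 3.026 + 5.898 + 3.957 + 2.626) / 12 = 50.40000 / 12 = 4.20000
Sum of squared deviations: (−0.64400)² + (−0.49800)² + (−0.05500)² + (+0.51900)² + (−1.37200)² + (+3.06400)² + (−0.44000)² + (+0.71900)² + (−1.17400)² + (+1.69800)² + (−0.24300)² + (−1.57400)² = 19.71417
Variance = 19.71417 / 11 = 1.79220
SE* = √1.79220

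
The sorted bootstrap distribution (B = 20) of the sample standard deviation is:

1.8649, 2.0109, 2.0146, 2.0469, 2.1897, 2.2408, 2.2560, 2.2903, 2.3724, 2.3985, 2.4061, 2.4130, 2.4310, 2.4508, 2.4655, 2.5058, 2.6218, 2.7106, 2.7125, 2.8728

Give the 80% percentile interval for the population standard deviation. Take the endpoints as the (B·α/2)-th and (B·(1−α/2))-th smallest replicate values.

α = 0.20; lower rank = 20 × 0.100 = 2; upper rank = 20 × 0.900 = 18.
The 2nd smallest replicate is 2.0109; the 18th is 2.7106.

(2.0109, 2.7106)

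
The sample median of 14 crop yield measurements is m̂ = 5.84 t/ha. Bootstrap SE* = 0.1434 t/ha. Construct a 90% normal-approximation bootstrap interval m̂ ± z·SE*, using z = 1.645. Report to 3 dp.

Margin = 1.645 × 0.1434 = 0.2359
Interval: 5.84 ± 0.2359

(5.604, 6.076)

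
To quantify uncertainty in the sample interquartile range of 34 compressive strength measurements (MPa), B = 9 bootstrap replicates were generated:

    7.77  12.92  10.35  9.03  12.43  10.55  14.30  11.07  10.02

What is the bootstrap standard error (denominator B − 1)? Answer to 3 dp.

Bootstrap SE is the standard deviation of the 9 replicate interquartile ranges.
Mean of replicates: (7.77 + 12.92 + 10.35 + 9.03 + 12.43 + 10.55 + 14.30 + 11.07 + 10.02) / 9 = 98.4400 / 9 = 10.9378
Sum of squared deviations: (−3.1678)² + (+1.9822)² + (−0.5878)² + (−1.9078)² + (+1.4922)² + (−0.3878)² + (+3.3622)² + (+0.1322)² + (−0.9178)² = 32.4906
Variance = 32.4906 / 8 = 4.0613
SE* = √4.0613

SE* = 2.015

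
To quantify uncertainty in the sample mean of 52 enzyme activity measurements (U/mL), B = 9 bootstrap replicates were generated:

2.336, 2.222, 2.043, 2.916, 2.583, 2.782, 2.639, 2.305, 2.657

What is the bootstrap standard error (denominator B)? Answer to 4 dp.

SE* = 0.2697

Bootstrap SE is the standard deviation of the 9 replicate means.
Mean of replicates: (2.336 + 2.222 + 2.043 + 2.916 + 2.583 + 2.782 + 2.639 + 2.305 + 2.657) / 9 = 22.48300 / 9 = 2.49811
Sum of squared deviations: (−0.16211)² + (−0.27611)² + (−0.45511)² + (+0.41789)² + (+0.08489)² + (+0.28389)² + (+0.14089)² + (−0.19311)² + (+0.15889)² = 0.65446
Variance = 0.65446 / 9 = 0.07272
SE* = √0.07272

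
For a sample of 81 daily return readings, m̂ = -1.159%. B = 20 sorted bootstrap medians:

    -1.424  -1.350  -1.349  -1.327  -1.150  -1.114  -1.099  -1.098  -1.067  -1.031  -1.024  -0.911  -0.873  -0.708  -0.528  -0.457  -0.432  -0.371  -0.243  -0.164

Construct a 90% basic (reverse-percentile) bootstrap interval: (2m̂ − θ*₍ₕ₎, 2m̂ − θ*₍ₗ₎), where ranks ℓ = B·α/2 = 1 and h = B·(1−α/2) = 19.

Percentile endpoints at ranks 1 and 19: θ*₍1₎ = -1.424, θ*₍19₎ = -0.243.
Basic interval reflects these around m̂:
  lower = 2 × -1.159 − -0.243 = -2.075
  upper = 2 × -1.159 − -1.424 = -0.894

(-2.075, -0.894)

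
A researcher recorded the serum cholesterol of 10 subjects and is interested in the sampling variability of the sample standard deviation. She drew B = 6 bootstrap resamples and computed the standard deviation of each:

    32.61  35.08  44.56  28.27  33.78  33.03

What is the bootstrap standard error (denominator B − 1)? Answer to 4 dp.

Bootstrap SE is the standard deviation of the 6 replicate standard deviations.
Mean of replicates: (32.61 + 35.08 + 44.56 + 28.27 + 33.78 + 33.03) / 6 = 207.33000 / 6 = 34.55500
Sum of squared deviations: (−1.94500)² + (+0.52500)² + (+10.00500)² + (−6.28500)² + (−0.77500)² + (−1.52500)² = 146.58615
Variance = 146.58615 / 5 = 29.31723
SE* = √29.31723

SE* = 5.4145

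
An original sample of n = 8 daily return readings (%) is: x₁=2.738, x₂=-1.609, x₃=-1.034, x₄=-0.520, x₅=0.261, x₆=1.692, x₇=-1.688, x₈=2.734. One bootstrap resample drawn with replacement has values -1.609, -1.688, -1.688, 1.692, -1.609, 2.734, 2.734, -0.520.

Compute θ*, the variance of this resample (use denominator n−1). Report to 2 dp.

θ* = 4.14

Mean = 0.0058; sum of squared deviations = 28.9590
s² = 28.9590 / 7 = 4.1370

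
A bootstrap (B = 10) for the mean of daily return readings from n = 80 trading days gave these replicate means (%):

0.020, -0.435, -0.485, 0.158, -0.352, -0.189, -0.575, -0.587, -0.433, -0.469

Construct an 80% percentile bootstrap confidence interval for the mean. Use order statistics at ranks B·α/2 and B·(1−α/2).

(-0.587, 0.020)

Sorted replicates: -0.587, -0.575, -0.485, -0.469, -0.435, -0.433, -0.352, -0.189, 0.020, 0.158
α = 0.20; lower rank = 10 × 0.100 = 1; upper rank = 10 × 0.900 = 9.
The 1st smallest replicate is -0.587; the 9th is 0.020.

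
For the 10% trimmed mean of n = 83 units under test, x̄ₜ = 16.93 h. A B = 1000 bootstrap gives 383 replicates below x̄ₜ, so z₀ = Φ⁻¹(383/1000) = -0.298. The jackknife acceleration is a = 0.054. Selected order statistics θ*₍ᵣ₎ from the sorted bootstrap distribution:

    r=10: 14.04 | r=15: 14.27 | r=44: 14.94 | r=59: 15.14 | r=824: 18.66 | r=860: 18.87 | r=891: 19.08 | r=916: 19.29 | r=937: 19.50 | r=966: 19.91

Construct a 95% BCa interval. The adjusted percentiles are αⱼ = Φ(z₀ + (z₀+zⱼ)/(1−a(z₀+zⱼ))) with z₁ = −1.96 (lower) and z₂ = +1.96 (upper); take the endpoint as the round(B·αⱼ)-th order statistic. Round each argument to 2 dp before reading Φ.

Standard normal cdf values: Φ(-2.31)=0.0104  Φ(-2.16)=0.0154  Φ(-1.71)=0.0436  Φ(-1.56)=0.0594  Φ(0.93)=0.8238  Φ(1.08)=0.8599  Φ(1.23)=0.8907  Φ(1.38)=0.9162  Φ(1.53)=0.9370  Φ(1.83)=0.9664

(14.04, 19.50)

Lower: z₀ + z₁ = -0.298 + (-1.960) = -2.258; 1 − a(z₀+z₁) = 1 − (0.054)(-2.258) = 1.1219; argument = -0.298 + (-2.258)/1.1219 = -2.3106 → -2.31.
α₁ = Φ(-2.31) = 0.0104; rank = round(1000 × 0.0104) = 10; θ*₍10₎ = 14.04.
Upper: z₀ + z₂ = 1.662; 1 − a(z₀+z₂) = 0.9103; argument = 1.5279 → 1.53; α₂ = 0.9370; rank = 937; θ*₍937₎ = 19.50.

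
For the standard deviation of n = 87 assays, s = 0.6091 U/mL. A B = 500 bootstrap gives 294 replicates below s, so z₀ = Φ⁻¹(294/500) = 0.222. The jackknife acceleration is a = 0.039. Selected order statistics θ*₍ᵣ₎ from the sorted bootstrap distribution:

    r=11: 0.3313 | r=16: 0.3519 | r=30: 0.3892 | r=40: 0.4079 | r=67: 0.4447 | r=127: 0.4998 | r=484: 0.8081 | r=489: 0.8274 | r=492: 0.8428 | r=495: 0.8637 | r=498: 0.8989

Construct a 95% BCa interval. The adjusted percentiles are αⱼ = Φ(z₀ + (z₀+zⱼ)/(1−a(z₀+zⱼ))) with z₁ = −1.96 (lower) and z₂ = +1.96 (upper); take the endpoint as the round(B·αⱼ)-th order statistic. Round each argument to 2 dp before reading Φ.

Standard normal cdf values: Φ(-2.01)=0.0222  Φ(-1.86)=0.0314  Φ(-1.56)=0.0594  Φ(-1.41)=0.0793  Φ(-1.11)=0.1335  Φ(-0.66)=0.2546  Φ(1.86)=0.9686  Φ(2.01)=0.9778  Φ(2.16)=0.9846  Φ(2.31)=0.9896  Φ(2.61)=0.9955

(0.4079, 0.8989)

Lower: z₀ + z₁ = 0.222 + (-1.960) = -1.738; 1 − a(z₀+z₁) = 1 − (0.039)(-1.738) = 1.0678; argument = 0.222 + (-1.738)/1.0678 = -1.4057 → -1.41.
α₁ = Φ(-1.41) = 0.0793; rank = round(500 × 0.0793) = 40; θ*₍40₎ = 0.4079.
Upper: z₀ + z₂ = 2.182; 1 − a(z₀+z₂) = 0.9149; argument = 2.6070 → 2.61; α₂ = 0.9955; rank = 498; θ*₍498₎ = 0.8989.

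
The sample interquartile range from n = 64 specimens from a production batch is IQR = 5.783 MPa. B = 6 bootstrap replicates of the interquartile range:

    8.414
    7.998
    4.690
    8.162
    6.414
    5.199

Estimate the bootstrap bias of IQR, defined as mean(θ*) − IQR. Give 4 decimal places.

mean(θ*) = (8.414 + 7.998 + 4.690 + 8.162 + 6.414 + 5.199) / 6 = 6.81283
bias = 6.81283 − 5.783

bias = +1.0298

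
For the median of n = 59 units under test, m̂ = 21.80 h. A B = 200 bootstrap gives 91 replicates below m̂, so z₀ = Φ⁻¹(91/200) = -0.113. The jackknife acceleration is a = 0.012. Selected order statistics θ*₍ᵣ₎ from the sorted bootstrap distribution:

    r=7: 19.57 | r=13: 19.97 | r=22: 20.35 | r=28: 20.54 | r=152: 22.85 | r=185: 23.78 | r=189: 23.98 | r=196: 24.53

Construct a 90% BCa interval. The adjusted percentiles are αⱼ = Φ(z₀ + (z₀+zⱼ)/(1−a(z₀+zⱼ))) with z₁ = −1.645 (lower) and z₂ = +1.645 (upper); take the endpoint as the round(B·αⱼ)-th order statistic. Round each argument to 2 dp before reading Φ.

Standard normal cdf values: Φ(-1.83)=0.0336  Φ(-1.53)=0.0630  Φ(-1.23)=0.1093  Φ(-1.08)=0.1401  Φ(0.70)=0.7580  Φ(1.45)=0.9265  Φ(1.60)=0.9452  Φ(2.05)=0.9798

Lower: z₀ + z₁ = -0.113 + (-1.645) = -1.758; 1 − a(z₀+z₁) = 1 − (0.012)(-1.758) = 1.0211; argument = -0.113 + (-1.758)/1.0211 = -1.8347 → -1.83.
α₁ = Φ(-1.83) = 0.0336; rank = round(200 × 0.0336) = 7; θ*₍7₎ = 19.57.
Upper: z₀ + z₂ = 1.532; 1 − a(z₀+z₂) = 0.9816; argument = 1.4477 → 1.45; α₂ = 0.9265; rank = 185; θ*₍185₎ = 23.78.

(19.57, 23.78)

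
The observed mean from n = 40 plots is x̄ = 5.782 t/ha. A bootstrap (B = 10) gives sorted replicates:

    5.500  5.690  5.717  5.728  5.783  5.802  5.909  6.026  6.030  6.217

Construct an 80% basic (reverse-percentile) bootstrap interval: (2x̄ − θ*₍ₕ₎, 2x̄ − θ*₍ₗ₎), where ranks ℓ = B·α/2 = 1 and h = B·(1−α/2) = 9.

(5.534, 6.064)

Percentile endpoints at ranks 1 and 9: θ*₍1₎ = 5.500, θ*₍9₎ = 6.030.
Basic interval reflects these around x̄:
  lower = 2 × 5.782 − 6.030 = 5.534
  upper = 2 × 5.782 − 5.500 = 6.064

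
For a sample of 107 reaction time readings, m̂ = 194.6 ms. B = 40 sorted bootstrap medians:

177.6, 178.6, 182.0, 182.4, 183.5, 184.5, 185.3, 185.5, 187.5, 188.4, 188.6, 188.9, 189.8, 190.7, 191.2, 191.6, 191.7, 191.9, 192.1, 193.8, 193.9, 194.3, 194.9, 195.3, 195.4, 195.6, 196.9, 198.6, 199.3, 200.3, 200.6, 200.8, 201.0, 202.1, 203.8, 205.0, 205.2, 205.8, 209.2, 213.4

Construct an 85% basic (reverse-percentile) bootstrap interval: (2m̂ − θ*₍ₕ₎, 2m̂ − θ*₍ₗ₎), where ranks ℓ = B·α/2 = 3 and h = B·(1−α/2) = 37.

(184.0, 207.2)

Percentile endpoints at ranks 3 and 37: θ*₍3₎ = 182.0, θ*₍37₎ = 205.2.
Basic interval reflects these around m̂:
  lower = 2 × 194.6 − 205.2 = 184.0
  upper = 2 × 194.6 − 182.0 = 207.2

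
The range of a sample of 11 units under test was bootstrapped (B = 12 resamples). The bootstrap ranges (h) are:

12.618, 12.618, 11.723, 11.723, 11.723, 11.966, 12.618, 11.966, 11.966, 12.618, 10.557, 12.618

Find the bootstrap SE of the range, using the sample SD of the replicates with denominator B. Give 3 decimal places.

Bootstrap SE is the standard deviation of the 12 replicate ranges.
Mean of replicates: (12.618 + 12.618 + 11.723 + 11.723 + 11.723 + 11.966 + 12.618 + 11.966 + 11.966 + 12.618 + 10.557 + 12.618) / 12 = 144.7140 / 12 = 12.0595
Sum of squared deviations: (+0.5585)² + (+0.5585)² + (−0.3365)² + (−0.3365)² + (−0.3365)² + (−0.0935)² + (+0.5585)² + (−0.0935)² + (−0.0935)² + (+0.5585)² + (−1.5025)² + (+0.5585)² = 4.1830
Variance = 4.1830 / 12 = 0.3486
SE* = √0.3486

SE* = 0.590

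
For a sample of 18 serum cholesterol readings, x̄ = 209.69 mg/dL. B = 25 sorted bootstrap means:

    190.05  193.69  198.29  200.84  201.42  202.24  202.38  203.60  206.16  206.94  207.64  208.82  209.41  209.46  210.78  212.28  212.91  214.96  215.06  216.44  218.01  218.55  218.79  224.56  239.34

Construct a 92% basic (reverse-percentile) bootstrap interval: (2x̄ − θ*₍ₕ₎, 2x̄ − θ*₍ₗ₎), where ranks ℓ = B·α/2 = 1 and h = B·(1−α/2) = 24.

(194.82, 229.33)

Percentile endpoints at ranks 1 and 24: θ*₍1₎ = 190.05, θ*₍24₎ = 224.56.
Basic interval reflects these around x̄:
  lower = 2 × 209.69 − 224.56 = 194.82
  upper = 2 × 209.69 − 190.05 = 229.33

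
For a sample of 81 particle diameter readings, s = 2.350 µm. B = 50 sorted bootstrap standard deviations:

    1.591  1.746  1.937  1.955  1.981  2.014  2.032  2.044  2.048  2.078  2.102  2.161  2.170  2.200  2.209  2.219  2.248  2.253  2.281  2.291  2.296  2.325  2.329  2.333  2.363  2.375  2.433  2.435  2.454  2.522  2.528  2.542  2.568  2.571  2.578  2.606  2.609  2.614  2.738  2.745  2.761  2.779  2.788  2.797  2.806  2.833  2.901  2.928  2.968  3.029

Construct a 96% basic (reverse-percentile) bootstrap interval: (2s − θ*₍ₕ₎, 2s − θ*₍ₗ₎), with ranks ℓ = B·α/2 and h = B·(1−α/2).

Percentile endpoints at ranks 1 and 49: θ*₍1₎ = 1.591, θ*₍49₎ = 2.968.
Basic interval reflects these around s:
  lower = 2 × 2.350 − 2.968 = 1.732
  upper = 2 × 2.350 − 1.591 = 3.109

(1.732, 3.109)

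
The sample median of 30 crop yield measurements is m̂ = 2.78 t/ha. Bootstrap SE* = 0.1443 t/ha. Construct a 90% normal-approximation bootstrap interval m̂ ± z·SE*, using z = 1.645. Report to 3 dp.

(2.543, 3.017)

Margin = 1.645 × 0.1443 = 0.2374
Interval: 2.78 ± 0.2374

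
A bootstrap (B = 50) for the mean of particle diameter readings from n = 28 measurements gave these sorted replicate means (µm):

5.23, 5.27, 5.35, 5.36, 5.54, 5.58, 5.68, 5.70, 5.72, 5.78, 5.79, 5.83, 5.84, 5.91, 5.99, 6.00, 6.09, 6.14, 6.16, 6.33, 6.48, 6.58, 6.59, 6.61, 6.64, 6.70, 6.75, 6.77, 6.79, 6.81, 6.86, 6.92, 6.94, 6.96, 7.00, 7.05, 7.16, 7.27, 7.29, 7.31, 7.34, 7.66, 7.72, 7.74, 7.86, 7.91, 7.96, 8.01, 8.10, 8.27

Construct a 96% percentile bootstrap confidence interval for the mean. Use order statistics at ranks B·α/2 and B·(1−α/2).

(5.23, 8.10)

α = 0.04; lower rank = 50 × 0.020 = 1; upper rank = 50 × 0.980 = 49.
The 1st smallest replicate is 5.23; the 49th is 8.10.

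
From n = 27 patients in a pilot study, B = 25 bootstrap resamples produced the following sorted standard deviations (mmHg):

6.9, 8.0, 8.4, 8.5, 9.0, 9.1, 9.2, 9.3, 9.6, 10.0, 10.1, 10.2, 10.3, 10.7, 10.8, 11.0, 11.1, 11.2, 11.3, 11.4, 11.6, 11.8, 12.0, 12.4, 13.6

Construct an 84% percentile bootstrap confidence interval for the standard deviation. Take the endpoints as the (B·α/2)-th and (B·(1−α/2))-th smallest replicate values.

α = 0.16; lower rank = 25 × 0.080 = 2; upper rank = 25 × 0.920 = 23.
The 2nd smallest replicate is 8.0; the 23rd is 12.0.

(8.0, 12.0)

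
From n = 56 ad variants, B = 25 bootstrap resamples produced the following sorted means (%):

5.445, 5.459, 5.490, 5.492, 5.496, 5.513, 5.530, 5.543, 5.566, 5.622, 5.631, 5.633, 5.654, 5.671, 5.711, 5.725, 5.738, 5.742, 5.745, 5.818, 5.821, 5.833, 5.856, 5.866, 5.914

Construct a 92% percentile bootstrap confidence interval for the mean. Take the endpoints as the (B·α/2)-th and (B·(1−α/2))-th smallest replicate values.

(5.445, 5.866)

α = 0.08; lower rank = 25 × 0.040 = 1; upper rank = 25 × 0.960 = 24.
The 1st smallest replicate is 5.445; the 24th is 5.866.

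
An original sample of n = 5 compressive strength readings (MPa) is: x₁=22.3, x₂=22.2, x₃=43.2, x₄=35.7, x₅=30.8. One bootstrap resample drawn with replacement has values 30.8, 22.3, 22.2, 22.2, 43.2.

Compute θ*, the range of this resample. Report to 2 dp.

Range = 43.2 − 22.2 = 21.00

θ* = 21.00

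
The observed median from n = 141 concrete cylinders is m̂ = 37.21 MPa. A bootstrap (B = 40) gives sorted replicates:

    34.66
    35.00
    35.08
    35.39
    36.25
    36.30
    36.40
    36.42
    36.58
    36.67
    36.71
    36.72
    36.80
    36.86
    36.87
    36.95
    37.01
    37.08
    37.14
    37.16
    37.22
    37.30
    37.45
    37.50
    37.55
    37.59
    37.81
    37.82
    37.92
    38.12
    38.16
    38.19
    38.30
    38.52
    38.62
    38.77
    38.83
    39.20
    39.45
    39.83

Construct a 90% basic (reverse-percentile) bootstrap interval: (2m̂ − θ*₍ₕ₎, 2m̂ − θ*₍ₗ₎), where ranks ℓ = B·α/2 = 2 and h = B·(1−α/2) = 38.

Percentile endpoints at ranks 2 and 38: θ*₍2₎ = 35.00, θ*₍38₎ = 39.20.
Basic interval reflects these around m̂:
  lower = 2 × 37.21 − 39.20 = 35.22
  upper = 2 × 37.21 − 35.00 = 39.42

(35.22, 39.42)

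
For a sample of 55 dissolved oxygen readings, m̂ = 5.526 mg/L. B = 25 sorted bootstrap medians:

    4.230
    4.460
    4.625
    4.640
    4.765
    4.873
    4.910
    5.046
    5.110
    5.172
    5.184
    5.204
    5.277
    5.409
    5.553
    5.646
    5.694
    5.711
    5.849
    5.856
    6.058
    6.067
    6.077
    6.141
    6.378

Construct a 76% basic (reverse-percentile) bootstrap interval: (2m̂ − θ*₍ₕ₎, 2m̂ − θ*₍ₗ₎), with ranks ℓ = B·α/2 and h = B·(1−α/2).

Percentile endpoints at ranks 3 and 22: θ*₍3₎ = 4.625, θ*₍22₎ = 6.067.
Basic interval reflects these around m̂:
  lower = 2 × 5.526 − 6.067 = 4.985
  upper = 2 × 5.526 − 4.625 = 6.427

(4.985, 6.427)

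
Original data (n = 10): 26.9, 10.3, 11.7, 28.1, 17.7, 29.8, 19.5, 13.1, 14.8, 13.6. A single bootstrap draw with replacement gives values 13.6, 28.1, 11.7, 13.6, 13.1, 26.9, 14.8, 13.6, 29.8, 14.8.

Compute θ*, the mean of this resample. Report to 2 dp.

Mean = (13.6 + 28.1 + 11.7 + 13.6 + 13.1 + 26.9 + 14.8 + 13.6 + 29.8 + 14.8) / 10 = 180.00 / 10 = 18.00

θ* = 18.00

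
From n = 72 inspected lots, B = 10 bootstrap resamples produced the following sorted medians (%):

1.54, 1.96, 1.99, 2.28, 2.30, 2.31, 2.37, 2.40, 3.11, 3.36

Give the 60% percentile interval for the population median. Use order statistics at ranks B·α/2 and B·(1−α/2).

α = 0.40; lower rank = 10 × 0.200 = 2; upper rank = 10 × 0.800 = 8.
The 2nd smallest replicate is 1.96; the 8th is 2.40.

(1.96, 2.40)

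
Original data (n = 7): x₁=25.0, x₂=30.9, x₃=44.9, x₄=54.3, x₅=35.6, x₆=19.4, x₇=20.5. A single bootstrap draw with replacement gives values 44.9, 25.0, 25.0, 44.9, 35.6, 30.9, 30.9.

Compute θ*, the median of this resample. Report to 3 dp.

θ* = 30.900

Sorted: 25.0, 25.0, 30.9, 30.9, 35.6, 44.9, 44.9
Median = middle value = 30.900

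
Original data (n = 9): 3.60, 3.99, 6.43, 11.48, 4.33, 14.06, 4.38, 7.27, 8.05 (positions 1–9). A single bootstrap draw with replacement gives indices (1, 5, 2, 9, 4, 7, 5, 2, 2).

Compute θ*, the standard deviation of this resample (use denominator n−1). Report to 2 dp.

Resample values: 3.60, 4.33, 3.99, 8.05, 11.48, 4.38, 4.33, 3.99, 3.99.
Mean = 5.3489; sum of squared deviations = 56.4999
s² = 56.4999 / 8 = 7.0625
s = √7.0625 = 2.66

θ* = 2.66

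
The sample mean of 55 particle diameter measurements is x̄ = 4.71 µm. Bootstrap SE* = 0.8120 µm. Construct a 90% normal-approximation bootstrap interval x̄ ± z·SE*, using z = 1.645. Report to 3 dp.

Margin = 1.645 × 0.8120 = 1.3357
Interval: 4.71 ± 1.3357

(3.374, 6.046)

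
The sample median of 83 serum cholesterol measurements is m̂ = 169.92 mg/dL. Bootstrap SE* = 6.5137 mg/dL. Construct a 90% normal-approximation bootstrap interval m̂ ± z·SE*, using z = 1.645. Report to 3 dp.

Margin = 1.645 × 6.5137 = 10.7150
Interval: 169.92 ± 10.7150

(159.205, 180.635)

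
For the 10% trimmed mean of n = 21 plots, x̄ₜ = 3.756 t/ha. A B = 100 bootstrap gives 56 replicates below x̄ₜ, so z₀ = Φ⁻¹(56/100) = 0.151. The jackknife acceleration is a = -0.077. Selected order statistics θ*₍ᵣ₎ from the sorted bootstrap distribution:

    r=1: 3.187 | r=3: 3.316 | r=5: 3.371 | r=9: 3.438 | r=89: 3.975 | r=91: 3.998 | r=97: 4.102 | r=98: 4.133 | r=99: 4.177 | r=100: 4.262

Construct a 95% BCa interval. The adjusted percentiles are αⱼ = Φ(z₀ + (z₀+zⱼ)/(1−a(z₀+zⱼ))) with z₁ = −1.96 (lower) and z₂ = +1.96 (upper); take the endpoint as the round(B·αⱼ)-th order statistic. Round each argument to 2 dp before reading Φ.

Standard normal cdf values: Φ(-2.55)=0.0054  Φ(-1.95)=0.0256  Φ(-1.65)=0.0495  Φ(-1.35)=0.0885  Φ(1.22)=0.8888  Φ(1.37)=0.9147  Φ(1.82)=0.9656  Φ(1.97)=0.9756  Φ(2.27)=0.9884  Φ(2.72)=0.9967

(3.316, 4.133)

Lower: z₀ + z₁ = 0.151 + (-1.960) = -1.809; 1 − a(z₀+z₁) = 1 − (-0.077)(-1.809) = 0.8607; argument = 0.151 + (-1.809)/0.8607 = -1.9508 → -1.95.
α₁ = Φ(-1.95) = 0.0256; rank = round(100 × 0.0256) = 3; θ*₍3₎ = 3.316.
Upper: z₀ + z₂ = 2.111; 1 − a(z₀+z₂) = 1.1625; argument = 1.9668 → 1.97; α₂ = 0.9756; rank = 98; θ*₍98₎ = 4.133.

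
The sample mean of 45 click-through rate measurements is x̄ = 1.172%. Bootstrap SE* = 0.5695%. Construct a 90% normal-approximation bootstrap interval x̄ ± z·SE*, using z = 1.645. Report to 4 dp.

Margin = 1.645 × 0.5695 = 0.93683
Interval: 1.172 ± 0.93683

(0.2352, 2.1088)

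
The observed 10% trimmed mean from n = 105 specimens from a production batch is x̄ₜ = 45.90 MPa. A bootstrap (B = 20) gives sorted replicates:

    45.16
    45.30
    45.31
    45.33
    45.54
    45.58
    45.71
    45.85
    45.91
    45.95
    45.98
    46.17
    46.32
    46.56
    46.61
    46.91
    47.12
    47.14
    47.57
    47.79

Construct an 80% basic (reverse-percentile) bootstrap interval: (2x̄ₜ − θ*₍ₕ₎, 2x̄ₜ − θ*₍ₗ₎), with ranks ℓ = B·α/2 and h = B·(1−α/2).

(44.66, 46.50)

Percentile endpoints at ranks 2 and 18: θ*₍2₎ = 45.30, θ*₍18₎ = 47.14.
Basic interval reflects these around x̄ₜ:
  lower = 2 × 45.90 − 47.14 = 44.66
  upper = 2 × 45.90 − 45.30 = 46.50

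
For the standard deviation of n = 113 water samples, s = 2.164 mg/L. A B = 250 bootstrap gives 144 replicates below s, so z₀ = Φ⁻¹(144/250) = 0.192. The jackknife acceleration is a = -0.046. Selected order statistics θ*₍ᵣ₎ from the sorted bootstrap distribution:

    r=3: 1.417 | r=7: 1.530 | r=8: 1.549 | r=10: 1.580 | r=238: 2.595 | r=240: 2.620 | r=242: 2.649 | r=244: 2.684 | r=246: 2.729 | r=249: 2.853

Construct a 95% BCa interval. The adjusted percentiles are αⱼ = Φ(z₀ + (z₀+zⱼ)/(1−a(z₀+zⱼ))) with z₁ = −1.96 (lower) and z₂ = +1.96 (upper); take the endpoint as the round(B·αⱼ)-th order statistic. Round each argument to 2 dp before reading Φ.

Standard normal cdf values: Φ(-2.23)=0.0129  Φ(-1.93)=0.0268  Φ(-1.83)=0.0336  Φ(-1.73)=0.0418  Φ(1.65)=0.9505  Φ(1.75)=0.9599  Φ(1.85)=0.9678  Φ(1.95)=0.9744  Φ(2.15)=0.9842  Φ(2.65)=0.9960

(1.580, 2.729)

Lower: z₀ + z₁ = 0.192 + (-1.960) = -1.768; 1 − a(z₀+z₁) = 1 − (-0.046)(-1.768) = 0.9187; argument = 0.192 + (-1.768)/0.9187 = -1.7325 → -1.73.
α₁ = Φ(-1.73) = 0.0418; rank = round(250 × 0.0418) = 10; θ*₍10₎ = 1.580.
Upper: z₀ + z₂ = 2.152; 1 − a(z₀+z₂) = 1.0990; argument = 2.1502 → 2.15; α₂ = 0.9842; rank = 246; θ*₍246₎ = 2.729.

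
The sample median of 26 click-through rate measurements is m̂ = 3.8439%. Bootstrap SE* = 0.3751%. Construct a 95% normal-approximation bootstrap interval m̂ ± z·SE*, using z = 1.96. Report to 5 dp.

Margin = 1.96 × 0.3751 = 0.735196
Interval: 3.8439 ± 0.735196

(3.10870, 4.57910)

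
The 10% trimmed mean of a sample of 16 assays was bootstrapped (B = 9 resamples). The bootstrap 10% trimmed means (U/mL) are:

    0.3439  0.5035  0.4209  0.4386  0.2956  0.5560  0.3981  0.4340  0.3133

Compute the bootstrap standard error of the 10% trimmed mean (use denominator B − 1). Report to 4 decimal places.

Bootstrap SE is the standard deviation of the 9 replicate 10% trimmed means.
Mean of replicates: (0.3439 + 0.5035 + 0.4209 + 0.4386 + 0.2956 + 0.5560 + 0.3981 + 0.4340 + 0.3133) / 9 = 3.70390 / 9 = 0.41154
Sum of squared deviations: (−0.06764)² + (+0.09196)² + (+0.00936)² + (+0.02706)² + (−0.11594)² + (+0.14446)² + (−0.01344)² + (+0.02246)² + (−0.09824)² = 0.05850
Variance = 0.05850 / 8 = 0.00731
SE* = √0.00731

SE* = 0.0855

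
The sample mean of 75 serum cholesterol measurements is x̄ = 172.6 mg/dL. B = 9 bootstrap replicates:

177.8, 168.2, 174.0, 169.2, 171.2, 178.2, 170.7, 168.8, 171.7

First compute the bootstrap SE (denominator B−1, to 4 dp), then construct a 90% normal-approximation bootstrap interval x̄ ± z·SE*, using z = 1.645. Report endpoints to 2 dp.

Mean of replicates = 172.2000; sum of squared deviations = 110.6600; SE* = √(110.6600/8) = 3.7192
Margin = 1.645 × 3.7192 = 6.118
Interval: 172.6 ± 6.118

(166.48, 178.72)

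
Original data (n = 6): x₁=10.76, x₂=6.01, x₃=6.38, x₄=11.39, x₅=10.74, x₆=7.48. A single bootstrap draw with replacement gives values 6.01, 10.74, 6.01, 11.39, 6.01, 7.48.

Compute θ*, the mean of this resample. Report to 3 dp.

Mean = (6.01 + 10.74 + 6.01 + 11.39 + 6.01 + 7.48) / 6 = 47.640 / 6 = 7.940

θ* = 7.940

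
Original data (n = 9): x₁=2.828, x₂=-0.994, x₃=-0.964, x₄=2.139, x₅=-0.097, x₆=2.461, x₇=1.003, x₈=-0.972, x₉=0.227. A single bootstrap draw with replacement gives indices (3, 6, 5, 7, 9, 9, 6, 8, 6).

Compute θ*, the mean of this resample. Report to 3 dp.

Resample values: -0.964, 2.461, -0.097, 1.003, 0.227, 0.227, 2.461, -0.972, 2.461.
Mean = ((-0.964) + 2.461 + (-0.097) + 1.003 + 0.227 + 0.227 + 2.461 + (-0.972) + 2.461) / 9 = 6.8070 / 9 = 0.756

θ* = 0.756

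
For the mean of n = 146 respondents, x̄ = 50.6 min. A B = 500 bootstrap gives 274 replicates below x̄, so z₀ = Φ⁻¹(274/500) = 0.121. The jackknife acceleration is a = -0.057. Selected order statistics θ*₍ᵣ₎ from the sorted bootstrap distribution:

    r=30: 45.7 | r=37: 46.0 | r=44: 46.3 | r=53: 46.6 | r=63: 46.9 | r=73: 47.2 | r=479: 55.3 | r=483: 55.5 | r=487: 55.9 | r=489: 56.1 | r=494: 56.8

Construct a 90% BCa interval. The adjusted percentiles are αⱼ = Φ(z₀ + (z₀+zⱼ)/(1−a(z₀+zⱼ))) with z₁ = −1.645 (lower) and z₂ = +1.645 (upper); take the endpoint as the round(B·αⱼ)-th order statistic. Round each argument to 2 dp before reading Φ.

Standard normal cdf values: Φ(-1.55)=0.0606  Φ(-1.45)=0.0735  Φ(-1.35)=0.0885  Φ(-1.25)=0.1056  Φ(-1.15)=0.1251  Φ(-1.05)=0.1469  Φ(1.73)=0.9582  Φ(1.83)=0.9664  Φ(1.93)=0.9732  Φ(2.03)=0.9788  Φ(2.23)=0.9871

Lower: z₀ + z₁ = 0.121 + (-1.645) = -1.524; 1 − a(z₀+z₁) = 1 − (-0.057)(-1.524) = 0.9131; argument = 0.121 + (-1.524)/0.9131 = -1.5480 → -1.55.
α₁ = Φ(-1.55) = 0.0606; rank = round(500 × 0.0606) = 30; θ*₍30₎ = 45.7.
Upper: z₀ + z₂ = 1.766; 1 − a(z₀+z₂) = 1.1007; argument = 1.7255 → 1.73; α₂ = 0.9582; rank = 479; θ*₍479₎ = 55.3.

(45.7, 55.3)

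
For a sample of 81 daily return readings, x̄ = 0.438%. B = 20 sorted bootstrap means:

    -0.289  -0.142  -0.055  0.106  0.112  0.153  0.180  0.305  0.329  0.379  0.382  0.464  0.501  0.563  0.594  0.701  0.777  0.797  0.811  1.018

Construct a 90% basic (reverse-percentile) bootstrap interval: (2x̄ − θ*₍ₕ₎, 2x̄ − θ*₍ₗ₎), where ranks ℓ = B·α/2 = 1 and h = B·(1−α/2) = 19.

(0.065, 1.165)

Percentile endpoints at ranks 1 and 19: θ*₍1₎ = -0.289, θ*₍19₎ = 0.811.
Basic interval reflects these around x̄:
  lower = 2 × 0.438 − 0.811 = 0.065
  upper = 2 × 0.438 − -0.289 = 1.165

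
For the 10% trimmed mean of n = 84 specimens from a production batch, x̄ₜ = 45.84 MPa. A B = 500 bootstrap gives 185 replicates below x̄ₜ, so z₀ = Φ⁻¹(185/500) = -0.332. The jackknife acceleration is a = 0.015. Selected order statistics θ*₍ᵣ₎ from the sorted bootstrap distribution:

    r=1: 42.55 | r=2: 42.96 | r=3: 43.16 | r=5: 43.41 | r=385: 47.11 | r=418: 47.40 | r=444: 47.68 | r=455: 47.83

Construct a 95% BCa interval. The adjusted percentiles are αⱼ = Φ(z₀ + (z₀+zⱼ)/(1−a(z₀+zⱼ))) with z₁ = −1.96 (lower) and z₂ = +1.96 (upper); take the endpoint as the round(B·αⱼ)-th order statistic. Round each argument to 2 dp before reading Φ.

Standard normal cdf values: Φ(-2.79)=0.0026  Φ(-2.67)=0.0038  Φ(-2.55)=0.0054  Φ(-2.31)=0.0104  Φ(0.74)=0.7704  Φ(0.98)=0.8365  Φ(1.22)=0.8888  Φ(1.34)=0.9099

Lower: z₀ + z₁ = -0.332 + (-1.960) = -2.292; 1 − a(z₀+z₁) = 1 − (0.015)(-2.292) = 1.0344; argument = -0.332 + (-2.292)/1.0344 = -2.5478 → -2.55.
α₁ = Φ(-2.55) = 0.0054; rank = round(500 × 0.0054) = 3; θ*₍3₎ = 43.16.
Upper: z₀ + z₂ = 1.628; 1 − a(z₀+z₂) = 0.9756; argument = 1.3368 → 1.34; α₂ = 0.9099; rank = 455; θ*₍455₎ = 47.83.

(43.16, 47.83)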